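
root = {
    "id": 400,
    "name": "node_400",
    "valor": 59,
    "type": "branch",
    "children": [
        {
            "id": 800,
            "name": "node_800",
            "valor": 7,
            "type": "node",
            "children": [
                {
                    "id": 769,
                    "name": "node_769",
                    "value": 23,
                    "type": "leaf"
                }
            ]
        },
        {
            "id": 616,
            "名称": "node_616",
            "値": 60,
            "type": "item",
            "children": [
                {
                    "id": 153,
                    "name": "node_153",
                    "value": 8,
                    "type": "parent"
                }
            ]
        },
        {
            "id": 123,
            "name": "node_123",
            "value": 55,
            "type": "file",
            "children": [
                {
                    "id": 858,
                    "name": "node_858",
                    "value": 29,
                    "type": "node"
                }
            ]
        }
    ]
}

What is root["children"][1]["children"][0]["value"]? 8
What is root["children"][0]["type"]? "node"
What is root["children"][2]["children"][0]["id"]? 858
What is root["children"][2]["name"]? "node_123"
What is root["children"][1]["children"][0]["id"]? 153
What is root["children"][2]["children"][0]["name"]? "node_858"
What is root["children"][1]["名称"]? "node_616"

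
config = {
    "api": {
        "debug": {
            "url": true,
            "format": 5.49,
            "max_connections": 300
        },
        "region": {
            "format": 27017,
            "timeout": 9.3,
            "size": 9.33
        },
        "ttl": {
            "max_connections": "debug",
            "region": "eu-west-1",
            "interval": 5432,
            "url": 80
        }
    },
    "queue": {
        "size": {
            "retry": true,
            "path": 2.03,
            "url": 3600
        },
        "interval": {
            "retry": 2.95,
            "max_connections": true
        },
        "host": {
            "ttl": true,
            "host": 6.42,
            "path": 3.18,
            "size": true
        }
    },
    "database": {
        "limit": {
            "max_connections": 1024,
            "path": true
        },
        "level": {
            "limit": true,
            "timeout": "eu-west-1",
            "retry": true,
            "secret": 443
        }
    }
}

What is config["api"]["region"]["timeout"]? 9.3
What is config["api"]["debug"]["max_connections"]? 300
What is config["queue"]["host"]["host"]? 6.42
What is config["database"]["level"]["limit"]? True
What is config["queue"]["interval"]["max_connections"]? True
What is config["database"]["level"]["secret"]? 443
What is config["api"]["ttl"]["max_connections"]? "debug"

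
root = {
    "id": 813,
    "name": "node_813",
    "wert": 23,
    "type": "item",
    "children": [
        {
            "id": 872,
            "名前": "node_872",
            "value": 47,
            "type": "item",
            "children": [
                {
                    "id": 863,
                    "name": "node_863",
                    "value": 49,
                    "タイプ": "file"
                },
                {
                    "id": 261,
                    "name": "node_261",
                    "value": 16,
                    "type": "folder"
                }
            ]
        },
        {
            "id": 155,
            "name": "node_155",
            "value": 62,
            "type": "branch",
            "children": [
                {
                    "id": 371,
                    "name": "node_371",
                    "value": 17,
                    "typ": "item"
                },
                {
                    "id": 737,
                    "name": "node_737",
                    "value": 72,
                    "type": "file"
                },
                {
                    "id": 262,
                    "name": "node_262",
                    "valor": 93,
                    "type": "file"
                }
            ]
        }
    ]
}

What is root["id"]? 813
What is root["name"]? "node_813"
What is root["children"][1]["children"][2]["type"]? "file"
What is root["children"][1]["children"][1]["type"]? "file"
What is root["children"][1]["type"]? "branch"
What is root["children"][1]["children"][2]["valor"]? 93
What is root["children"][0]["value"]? 47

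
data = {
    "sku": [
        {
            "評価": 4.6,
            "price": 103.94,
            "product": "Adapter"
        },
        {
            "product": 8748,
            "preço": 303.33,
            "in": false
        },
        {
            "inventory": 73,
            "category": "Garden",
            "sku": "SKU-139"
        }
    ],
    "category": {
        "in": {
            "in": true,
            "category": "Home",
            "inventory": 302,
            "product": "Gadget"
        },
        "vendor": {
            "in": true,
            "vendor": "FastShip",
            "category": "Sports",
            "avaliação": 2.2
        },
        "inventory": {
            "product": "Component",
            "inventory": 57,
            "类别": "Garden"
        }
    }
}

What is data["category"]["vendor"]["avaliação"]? 2.2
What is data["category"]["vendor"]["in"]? True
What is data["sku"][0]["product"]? "Adapter"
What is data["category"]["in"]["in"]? True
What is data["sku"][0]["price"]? 103.94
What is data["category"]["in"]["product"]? "Gadget"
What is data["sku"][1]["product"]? 8748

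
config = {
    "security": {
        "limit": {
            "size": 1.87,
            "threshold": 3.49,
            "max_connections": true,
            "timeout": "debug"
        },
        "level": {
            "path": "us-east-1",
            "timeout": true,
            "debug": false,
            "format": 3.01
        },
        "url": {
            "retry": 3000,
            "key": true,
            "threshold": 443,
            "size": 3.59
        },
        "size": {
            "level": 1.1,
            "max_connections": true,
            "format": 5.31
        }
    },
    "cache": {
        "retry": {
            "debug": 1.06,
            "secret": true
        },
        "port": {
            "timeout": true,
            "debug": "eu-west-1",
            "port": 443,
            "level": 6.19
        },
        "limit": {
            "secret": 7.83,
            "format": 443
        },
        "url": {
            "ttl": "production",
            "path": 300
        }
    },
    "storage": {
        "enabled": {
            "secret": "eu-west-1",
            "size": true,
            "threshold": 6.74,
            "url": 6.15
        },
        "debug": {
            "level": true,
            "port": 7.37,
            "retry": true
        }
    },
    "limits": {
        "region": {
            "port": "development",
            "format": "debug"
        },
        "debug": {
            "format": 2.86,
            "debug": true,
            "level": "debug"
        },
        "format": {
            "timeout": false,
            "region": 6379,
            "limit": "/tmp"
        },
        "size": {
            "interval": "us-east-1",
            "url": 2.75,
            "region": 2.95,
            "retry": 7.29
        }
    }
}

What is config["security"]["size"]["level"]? 1.1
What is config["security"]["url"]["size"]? 3.59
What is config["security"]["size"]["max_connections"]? True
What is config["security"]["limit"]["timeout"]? "debug"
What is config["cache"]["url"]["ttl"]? "production"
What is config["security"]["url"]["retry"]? 3000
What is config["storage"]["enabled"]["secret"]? "eu-west-1"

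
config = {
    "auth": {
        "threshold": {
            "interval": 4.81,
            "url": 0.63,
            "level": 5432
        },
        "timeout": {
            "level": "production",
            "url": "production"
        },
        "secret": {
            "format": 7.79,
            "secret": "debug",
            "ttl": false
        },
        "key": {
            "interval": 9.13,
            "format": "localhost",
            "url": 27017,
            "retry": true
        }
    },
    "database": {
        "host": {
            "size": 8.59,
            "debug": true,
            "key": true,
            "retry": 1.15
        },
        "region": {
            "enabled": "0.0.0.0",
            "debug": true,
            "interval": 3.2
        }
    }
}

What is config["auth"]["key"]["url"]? 27017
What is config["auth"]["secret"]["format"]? 7.79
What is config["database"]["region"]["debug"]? True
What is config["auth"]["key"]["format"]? "localhost"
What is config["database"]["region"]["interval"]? 3.2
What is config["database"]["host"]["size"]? 8.59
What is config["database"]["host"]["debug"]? True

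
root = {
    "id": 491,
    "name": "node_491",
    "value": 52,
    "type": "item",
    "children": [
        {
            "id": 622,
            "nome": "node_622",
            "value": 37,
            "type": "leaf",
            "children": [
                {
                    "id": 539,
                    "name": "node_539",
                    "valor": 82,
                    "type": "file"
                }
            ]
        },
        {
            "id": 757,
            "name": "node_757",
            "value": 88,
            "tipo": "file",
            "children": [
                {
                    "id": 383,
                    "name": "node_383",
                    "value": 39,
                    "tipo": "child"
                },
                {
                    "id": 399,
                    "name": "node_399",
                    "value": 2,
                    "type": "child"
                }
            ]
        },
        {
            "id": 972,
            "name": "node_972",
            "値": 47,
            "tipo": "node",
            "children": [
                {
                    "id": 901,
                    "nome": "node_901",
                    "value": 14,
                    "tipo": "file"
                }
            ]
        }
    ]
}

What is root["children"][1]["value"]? 88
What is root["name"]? "node_491"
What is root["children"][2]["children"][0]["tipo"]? "file"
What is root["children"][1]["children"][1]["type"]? "child"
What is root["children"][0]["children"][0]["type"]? "file"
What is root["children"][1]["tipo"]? "file"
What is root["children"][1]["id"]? 757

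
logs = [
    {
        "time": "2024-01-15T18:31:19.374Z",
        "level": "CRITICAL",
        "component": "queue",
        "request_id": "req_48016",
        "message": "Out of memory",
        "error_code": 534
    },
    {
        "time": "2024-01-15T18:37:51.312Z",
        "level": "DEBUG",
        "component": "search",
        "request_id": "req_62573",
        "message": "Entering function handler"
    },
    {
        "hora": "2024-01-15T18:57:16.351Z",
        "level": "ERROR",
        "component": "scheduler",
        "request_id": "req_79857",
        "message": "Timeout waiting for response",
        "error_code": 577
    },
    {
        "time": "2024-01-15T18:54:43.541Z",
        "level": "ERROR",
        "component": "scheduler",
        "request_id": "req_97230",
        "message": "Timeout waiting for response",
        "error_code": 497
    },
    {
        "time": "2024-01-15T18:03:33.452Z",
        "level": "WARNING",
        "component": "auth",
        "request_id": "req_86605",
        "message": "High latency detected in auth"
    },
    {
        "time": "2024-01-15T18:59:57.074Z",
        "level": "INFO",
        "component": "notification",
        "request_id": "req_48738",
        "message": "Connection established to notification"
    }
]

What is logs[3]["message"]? "Timeout waiting for response"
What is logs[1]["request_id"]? "req_62573"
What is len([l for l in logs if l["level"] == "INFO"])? 1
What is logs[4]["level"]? "WARNING"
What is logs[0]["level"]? "CRITICAL"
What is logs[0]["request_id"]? "req_48016"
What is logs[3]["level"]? "ERROR"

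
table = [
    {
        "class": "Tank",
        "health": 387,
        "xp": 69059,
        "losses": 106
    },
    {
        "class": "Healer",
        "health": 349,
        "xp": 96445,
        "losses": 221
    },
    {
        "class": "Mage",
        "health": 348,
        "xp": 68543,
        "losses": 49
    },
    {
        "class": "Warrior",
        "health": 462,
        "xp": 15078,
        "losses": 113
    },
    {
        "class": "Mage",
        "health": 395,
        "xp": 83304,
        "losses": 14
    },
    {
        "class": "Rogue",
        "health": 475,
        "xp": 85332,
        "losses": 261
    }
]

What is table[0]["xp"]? 69059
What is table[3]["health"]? 462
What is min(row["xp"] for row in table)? 15078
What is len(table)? 6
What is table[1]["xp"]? 96445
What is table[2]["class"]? "Mage"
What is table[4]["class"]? "Mage"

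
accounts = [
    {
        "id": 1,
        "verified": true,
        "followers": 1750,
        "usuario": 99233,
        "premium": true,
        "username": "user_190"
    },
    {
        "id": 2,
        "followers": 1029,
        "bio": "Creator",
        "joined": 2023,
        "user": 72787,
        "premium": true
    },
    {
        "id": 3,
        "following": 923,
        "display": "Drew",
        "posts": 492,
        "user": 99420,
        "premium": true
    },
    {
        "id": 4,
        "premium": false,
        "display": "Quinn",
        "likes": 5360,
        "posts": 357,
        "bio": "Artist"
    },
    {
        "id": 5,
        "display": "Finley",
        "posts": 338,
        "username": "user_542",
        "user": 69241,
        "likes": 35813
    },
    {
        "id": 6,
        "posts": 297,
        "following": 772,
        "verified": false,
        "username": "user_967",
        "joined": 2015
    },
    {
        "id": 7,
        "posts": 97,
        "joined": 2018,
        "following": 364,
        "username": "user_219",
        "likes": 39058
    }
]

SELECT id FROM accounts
[1, 2, 3, 4, 5, 6, 7]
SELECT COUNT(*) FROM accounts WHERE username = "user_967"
1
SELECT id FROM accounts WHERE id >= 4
[4, 5, 6, 7]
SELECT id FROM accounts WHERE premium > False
[1, 2, 3]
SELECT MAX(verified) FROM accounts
True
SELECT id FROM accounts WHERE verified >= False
[1, 6]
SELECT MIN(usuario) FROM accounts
99233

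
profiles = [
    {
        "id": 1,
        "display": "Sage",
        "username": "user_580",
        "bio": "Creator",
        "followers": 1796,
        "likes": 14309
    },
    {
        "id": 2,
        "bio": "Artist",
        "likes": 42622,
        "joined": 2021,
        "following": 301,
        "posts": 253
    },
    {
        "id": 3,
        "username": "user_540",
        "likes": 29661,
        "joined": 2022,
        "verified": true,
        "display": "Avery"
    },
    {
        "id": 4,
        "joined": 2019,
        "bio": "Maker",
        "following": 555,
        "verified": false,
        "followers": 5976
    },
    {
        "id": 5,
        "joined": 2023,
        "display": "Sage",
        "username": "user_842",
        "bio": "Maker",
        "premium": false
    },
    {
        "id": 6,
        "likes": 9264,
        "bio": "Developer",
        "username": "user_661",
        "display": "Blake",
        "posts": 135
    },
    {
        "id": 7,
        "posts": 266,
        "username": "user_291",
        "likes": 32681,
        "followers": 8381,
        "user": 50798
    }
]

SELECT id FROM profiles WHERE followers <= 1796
[1]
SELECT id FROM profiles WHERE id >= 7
[7]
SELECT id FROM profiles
[1, 2, 3, 4, 5, 6, 7]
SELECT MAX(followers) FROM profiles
8381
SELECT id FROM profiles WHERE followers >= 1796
[1, 4, 7]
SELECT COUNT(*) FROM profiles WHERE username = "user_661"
1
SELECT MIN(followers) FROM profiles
1796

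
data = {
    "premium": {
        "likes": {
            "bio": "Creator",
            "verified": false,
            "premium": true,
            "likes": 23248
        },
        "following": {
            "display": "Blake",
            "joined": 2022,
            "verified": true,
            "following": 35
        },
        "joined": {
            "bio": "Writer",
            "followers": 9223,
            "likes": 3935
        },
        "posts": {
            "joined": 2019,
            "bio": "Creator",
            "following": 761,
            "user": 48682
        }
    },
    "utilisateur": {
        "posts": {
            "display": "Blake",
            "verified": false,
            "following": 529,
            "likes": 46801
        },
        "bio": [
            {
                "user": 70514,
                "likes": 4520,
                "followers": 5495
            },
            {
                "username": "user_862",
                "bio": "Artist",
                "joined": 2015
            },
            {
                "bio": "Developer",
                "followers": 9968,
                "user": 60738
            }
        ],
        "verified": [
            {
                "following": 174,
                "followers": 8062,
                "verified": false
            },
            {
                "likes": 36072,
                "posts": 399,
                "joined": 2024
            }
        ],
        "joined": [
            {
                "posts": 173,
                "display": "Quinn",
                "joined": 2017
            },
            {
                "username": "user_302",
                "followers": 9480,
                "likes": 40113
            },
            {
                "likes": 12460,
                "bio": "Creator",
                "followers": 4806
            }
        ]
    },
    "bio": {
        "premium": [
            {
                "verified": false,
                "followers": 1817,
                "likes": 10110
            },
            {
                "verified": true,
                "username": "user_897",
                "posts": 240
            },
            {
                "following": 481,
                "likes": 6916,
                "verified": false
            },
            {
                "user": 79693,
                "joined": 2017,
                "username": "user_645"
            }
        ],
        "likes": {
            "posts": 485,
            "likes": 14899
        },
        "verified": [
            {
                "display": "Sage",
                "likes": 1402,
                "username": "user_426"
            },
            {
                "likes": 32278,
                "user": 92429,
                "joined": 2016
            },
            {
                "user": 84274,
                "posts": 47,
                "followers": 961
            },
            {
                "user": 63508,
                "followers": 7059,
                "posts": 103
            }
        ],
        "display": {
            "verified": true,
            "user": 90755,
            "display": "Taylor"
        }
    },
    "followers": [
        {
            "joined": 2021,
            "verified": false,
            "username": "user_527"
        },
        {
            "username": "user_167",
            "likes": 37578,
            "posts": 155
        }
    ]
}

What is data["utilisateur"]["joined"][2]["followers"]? 4806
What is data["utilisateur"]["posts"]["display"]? "Blake"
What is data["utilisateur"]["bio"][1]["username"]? "user_862"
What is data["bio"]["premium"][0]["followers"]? 1817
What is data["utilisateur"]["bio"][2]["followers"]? 9968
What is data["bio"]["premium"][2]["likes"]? 6916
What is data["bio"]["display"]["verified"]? True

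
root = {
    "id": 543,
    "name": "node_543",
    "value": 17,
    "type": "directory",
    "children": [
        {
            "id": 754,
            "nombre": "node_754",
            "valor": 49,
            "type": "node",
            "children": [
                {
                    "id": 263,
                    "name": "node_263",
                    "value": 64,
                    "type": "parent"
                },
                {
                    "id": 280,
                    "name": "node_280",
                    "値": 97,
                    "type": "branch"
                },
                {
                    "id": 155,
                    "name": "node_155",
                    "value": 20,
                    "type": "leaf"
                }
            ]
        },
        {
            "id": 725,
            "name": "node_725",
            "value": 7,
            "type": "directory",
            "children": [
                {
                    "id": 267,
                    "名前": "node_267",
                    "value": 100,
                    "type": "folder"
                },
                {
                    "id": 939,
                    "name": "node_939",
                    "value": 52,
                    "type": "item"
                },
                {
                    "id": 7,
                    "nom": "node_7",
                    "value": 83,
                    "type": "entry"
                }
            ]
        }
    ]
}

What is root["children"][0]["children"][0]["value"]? 64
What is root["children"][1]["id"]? 725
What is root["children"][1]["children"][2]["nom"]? "node_7"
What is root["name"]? "node_543"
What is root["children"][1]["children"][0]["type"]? "folder"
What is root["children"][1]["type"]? "directory"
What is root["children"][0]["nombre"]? "node_754"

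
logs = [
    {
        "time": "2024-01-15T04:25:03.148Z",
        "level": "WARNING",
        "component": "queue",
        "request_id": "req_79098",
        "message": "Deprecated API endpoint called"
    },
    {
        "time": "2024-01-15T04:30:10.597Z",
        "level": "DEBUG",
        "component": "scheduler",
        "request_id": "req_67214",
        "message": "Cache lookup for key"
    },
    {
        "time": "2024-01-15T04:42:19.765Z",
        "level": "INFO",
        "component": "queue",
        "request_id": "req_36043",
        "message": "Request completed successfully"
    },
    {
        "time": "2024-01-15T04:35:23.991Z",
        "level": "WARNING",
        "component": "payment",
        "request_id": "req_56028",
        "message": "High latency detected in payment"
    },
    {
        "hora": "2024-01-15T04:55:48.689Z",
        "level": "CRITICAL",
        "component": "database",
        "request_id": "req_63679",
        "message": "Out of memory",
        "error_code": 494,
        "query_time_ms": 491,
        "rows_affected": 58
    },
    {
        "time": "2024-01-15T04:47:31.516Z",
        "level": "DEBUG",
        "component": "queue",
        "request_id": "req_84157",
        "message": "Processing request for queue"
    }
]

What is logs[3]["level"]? "WARNING"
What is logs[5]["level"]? "DEBUG"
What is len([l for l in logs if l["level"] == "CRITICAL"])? 1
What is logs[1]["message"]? "Cache lookup for key"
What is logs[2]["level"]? "INFO"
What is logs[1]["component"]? "scheduler"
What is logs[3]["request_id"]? "req_56028"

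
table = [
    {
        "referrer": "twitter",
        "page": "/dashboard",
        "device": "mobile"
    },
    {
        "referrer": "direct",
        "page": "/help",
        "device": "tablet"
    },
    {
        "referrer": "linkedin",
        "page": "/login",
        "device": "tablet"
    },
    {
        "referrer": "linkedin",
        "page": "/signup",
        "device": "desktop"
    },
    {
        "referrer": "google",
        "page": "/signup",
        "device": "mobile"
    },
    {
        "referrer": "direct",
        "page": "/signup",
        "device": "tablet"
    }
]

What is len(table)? 6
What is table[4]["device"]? "mobile"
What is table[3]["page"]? "/signup"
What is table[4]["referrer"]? "google"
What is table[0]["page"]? "/dashboard"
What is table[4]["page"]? "/signup"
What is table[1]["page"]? "/help"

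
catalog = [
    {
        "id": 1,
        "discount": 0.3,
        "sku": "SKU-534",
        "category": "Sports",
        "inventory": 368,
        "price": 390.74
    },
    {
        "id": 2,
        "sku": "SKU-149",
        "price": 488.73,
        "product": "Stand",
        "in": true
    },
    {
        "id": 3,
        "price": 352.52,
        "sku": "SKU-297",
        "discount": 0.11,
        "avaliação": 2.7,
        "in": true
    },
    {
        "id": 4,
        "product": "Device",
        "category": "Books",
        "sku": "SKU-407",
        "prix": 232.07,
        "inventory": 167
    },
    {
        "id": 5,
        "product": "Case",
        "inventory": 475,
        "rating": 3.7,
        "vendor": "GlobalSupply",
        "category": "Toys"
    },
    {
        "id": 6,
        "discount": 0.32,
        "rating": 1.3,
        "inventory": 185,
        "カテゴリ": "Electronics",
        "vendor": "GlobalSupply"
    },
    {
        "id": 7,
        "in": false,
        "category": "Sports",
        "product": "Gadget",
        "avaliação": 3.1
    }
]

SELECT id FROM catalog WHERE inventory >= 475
[5]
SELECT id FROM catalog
[1, 2, 3, 4, 5, 6, 7]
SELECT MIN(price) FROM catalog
352.52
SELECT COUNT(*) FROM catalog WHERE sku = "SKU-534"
1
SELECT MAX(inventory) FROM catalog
475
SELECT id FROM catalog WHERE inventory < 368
[4, 6]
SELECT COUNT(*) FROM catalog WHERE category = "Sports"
2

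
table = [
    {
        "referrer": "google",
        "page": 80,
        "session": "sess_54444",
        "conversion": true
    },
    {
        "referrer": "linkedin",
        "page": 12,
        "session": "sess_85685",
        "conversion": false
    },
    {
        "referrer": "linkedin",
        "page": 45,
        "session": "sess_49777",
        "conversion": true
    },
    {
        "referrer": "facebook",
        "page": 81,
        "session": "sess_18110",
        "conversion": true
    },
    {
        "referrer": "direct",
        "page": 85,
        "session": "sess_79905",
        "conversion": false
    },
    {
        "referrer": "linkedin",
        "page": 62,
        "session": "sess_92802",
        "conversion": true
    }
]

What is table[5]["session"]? "sess_92802"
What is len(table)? 6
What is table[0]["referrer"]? "google"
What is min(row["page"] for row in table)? 12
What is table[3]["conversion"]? True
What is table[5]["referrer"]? "linkedin"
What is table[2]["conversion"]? True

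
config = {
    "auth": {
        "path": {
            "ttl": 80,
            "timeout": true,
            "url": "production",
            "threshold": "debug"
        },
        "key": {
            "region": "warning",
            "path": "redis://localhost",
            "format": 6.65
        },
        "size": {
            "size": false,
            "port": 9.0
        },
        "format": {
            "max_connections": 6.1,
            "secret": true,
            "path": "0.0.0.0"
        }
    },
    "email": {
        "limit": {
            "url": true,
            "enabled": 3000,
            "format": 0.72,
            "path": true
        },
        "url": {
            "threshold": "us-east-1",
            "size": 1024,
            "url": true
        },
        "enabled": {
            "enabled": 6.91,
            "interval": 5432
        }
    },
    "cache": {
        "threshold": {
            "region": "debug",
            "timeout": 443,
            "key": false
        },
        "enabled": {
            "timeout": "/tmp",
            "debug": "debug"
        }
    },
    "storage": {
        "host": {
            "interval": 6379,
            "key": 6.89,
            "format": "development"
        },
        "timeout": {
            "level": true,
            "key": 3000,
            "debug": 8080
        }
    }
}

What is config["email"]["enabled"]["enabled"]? 6.91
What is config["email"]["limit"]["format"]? 0.72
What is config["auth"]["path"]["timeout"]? True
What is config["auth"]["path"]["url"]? "production"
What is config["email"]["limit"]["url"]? True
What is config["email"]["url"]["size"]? 1024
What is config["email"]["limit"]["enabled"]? 3000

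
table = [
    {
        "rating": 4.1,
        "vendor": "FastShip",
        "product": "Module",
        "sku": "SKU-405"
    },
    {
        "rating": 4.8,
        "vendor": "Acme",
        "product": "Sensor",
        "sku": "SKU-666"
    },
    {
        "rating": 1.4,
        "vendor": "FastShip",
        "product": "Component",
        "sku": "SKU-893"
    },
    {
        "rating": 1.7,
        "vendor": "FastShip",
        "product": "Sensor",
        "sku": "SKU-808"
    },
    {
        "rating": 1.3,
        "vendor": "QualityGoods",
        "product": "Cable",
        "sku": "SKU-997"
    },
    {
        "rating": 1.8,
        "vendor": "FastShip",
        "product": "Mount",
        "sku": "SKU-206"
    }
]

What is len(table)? 6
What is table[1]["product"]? "Sensor"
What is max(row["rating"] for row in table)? 4.8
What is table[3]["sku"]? "SKU-808"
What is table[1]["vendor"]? "Acme"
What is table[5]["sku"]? "SKU-206"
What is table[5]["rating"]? 1.8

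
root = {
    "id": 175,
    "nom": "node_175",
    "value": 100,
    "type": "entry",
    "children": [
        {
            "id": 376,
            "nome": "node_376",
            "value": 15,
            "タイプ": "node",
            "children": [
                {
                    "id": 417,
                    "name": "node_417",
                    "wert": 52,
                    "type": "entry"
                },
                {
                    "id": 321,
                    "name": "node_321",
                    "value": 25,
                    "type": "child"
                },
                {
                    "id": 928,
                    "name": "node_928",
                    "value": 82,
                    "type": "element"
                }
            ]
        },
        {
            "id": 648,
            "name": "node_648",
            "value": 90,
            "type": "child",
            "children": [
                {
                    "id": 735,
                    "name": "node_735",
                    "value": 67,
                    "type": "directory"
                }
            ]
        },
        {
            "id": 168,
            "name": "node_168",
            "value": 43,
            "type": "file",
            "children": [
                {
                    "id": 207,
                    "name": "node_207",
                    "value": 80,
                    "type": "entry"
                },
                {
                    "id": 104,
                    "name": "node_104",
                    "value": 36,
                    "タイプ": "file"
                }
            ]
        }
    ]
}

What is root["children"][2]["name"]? "node_168"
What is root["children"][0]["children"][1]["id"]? 321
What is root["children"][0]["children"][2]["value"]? 82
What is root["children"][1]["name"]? "node_648"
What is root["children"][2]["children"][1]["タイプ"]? "file"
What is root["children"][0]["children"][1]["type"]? "child"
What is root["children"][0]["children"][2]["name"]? "node_928"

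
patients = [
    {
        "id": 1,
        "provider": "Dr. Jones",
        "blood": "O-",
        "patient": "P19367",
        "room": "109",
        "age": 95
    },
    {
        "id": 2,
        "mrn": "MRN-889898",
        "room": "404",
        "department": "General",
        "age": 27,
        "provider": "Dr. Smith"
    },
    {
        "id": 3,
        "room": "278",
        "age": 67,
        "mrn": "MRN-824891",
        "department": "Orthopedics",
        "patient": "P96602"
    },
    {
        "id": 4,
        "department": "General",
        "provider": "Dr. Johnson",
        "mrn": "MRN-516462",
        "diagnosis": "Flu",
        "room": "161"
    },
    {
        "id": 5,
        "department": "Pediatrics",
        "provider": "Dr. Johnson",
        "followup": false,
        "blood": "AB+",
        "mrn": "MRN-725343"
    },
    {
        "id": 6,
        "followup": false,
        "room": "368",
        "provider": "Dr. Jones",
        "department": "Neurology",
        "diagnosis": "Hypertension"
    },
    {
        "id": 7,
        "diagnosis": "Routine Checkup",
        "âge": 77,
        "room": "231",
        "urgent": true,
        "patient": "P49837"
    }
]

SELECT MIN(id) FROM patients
1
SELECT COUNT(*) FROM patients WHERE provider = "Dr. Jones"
2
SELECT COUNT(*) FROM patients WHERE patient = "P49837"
1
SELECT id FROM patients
[1, 2, 3, 4, 5, 6, 7]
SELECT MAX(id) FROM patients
7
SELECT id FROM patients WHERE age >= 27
[1, 2, 3]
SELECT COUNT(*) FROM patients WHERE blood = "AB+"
1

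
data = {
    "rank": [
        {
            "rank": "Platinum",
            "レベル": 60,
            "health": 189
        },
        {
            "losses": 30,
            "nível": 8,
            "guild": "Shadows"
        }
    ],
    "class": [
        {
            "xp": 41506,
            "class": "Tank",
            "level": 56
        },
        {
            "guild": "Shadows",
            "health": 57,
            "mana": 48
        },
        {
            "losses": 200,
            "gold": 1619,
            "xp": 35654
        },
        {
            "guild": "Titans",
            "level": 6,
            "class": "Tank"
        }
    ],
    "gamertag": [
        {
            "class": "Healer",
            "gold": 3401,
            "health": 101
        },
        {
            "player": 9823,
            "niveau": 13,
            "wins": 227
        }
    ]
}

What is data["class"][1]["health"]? 57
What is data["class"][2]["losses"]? 200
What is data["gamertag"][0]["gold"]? 3401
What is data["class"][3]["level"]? 6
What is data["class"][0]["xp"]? 41506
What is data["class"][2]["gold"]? 1619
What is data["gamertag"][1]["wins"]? 227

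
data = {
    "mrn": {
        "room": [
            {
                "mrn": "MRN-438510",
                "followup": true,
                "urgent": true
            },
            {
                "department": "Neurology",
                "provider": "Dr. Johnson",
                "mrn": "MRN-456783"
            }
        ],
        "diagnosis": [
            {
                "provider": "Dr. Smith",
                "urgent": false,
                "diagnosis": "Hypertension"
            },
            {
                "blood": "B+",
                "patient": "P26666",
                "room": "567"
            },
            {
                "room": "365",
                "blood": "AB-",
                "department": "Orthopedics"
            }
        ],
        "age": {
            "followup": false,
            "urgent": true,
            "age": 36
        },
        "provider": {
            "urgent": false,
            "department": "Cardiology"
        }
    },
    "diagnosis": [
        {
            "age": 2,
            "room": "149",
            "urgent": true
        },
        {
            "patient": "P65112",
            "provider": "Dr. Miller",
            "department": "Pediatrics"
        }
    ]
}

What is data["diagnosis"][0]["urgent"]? True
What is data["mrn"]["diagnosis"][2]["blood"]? "AB-"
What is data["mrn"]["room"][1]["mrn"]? "MRN-456783"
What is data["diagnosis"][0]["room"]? "149"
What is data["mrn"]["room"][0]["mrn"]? "MRN-438510"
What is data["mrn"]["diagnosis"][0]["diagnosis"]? "Hypertension"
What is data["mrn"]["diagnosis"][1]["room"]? "567"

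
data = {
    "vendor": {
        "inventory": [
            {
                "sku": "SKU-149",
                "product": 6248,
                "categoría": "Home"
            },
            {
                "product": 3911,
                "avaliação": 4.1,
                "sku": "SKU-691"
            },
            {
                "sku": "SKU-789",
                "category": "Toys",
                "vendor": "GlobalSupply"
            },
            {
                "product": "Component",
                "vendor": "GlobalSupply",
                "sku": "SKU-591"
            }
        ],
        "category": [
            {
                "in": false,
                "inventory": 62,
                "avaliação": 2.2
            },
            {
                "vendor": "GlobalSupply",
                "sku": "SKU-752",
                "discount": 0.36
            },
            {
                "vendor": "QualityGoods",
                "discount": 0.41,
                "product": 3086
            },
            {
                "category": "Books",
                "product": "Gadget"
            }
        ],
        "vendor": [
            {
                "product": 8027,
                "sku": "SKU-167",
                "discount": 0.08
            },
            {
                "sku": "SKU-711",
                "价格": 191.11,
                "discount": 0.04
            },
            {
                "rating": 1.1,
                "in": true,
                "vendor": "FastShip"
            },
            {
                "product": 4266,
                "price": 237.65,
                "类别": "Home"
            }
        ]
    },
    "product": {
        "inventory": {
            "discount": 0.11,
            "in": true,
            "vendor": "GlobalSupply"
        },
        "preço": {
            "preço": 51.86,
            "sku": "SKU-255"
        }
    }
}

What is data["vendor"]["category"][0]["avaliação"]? 2.2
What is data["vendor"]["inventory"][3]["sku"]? "SKU-591"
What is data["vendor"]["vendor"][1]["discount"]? 0.04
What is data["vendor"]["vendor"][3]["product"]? 4266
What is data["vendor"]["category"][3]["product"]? "Gadget"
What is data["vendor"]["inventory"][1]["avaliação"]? 4.1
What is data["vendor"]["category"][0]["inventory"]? 62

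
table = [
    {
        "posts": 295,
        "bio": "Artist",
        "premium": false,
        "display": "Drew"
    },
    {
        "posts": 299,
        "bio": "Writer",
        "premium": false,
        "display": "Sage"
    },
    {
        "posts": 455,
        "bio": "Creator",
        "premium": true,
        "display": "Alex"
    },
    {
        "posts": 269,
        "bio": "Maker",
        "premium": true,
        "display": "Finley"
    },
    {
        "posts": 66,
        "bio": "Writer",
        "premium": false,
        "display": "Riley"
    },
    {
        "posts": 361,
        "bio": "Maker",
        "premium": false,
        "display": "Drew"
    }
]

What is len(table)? 6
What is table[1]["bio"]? "Writer"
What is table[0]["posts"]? 295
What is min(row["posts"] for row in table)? 66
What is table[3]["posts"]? 269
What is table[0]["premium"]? False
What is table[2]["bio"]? "Creator"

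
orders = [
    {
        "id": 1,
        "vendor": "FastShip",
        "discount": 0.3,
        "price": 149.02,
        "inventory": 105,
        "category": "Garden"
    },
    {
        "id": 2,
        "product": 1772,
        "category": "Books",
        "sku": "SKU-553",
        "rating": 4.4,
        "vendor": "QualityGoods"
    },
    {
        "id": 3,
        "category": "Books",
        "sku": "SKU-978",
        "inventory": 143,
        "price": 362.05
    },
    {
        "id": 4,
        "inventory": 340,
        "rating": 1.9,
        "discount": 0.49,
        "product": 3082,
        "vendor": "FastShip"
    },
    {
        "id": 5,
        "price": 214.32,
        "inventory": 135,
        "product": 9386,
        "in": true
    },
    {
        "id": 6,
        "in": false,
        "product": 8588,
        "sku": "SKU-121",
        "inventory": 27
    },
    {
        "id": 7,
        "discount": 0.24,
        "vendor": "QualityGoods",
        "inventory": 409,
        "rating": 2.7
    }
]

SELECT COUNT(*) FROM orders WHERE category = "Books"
2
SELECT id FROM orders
[1, 2, 3, 4, 5, 6, 7]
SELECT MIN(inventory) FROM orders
27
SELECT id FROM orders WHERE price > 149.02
[3, 5]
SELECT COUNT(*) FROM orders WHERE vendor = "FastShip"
2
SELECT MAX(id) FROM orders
7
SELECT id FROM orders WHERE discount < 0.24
[]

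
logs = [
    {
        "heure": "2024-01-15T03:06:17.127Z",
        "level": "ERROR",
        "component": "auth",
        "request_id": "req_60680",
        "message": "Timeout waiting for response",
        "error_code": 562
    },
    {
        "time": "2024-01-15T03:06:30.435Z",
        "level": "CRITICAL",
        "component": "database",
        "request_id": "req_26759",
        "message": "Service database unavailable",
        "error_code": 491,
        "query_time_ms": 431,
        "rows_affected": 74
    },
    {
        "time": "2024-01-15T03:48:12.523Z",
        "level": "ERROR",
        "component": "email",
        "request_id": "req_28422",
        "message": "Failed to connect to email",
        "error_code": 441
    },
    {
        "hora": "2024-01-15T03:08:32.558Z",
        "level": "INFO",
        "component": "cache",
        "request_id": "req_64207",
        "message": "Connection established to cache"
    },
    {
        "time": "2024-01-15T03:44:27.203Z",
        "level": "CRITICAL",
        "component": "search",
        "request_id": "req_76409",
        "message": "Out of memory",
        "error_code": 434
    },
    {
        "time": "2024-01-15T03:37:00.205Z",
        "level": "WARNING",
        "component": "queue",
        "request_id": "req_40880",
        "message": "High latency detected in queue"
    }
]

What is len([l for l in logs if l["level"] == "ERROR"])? 2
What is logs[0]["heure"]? "2024-01-15T03:06:17.127Z"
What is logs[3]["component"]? "cache"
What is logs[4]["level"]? "CRITICAL"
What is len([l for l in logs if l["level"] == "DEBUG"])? 0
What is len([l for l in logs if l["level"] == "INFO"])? 1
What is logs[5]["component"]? "queue"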